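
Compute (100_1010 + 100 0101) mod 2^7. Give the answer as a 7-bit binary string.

0001111

  1001010
+ 1000101
= 0001111  (discard carry-out 1)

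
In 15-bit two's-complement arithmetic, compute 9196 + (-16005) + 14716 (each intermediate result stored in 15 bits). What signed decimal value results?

7907

9196 + (-16005) = -6809 (110010101100111)
-6809 + 14716 = 7907 (001111011100011)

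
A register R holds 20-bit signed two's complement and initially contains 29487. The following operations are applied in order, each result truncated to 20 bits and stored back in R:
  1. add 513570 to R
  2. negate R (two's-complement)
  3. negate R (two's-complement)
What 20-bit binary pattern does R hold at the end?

Start: R = 29487 = 00000111001100101111.
R = 29487 + 513570 = 543057; wraps to -505519 = 10000100100101010001
R = −(-505519) = 505519 = 01111011011010101111
R = −(505519) = -505519 = 10000100100101010001

10000100100101010001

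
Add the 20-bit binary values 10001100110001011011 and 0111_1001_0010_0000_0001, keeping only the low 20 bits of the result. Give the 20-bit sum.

  10001100110001011011
+ 01111001001000000001
= 00000101111001011100  (discard carry-out 1)

00000101111001011100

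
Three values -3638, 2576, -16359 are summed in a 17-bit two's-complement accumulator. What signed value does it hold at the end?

-17421

-3638 + 2576 = -1062 (11111101111011010)
-1062 + (-16359) = -17421 (11011101111110011)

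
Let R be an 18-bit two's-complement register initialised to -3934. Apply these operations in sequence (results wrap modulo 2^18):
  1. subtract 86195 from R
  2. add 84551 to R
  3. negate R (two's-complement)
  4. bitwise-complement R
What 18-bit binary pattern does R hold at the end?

Start: R = -3934 = 111111000010100010.
R = -3934 − 86195 = -90129 = 101001111111101111
R = -90129 + 84551 = -5578 = 111110101000110110
R = −(-5578) = 5578 = 000001010111001010
R = NOT 000001010111001010 = 111110101000110101 = -5579

111110101000110101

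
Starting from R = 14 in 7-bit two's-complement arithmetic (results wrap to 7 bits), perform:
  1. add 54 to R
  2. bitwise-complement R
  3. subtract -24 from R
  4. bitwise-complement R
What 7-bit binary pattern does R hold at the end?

Start: R = 14 = 0001110.
R = 14 + 54 = 68; wraps to -60 = 1000100
R = NOT 1000100 = 0111011 = 59
R = 59 − (-24) = 83; wraps to -45 = 1010011
R = NOT 1010011 = 0101100 = 44

0101100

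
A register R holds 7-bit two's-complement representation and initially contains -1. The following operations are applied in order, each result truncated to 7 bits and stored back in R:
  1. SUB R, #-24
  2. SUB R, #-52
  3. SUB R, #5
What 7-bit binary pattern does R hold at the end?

Start: R = -1 = 1111111.
R = -1 − (-24) = 23 = 0010111
R = 23 − (-52) = 75; wraps to -53 = 1001011
R = -53 − 5 = -58 = 1000110

1000110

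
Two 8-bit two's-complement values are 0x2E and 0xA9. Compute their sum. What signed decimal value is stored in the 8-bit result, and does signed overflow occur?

-41; no overflow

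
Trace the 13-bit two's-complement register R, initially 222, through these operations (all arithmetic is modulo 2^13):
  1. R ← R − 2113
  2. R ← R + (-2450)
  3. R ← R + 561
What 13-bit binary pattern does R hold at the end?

Start: R = 222 = 0000011011110.
R = 222 − 2113 = -1891 = 1100010011101
R = -1891 + (-2450) = -4341; wraps to 3851 = 0111100001011
R = 3851 + 561 = 4412; wraps to -3780 = 1000100111100

1000100111100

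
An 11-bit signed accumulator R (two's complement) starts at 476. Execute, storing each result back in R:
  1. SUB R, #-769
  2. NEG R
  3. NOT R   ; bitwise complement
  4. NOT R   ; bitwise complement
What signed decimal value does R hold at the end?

Start: R = 476 = 00111011100.
R = 476 − (-769) = 1245; wraps to -803 = 10011011101
R = −(-803) = 803 = 01100100011
R = NOT 01100100011 = 10011011100 = -804
R = NOT 10011011100 = 01100100011 = 803

803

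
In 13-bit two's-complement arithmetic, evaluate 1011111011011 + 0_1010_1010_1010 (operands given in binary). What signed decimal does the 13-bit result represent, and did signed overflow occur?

645; no overflow

1011111011011 = -2085 (signed)
0_1010_1010_1010 → 0101010101010 = 2730 (signed)
  1011111011011
+ 0101010101010
= 0001010000101  (discard carry-out 1)
Result 0001010000101: MSB = 0 → value 645.
Addends have opposite signs, so signed overflow cannot occur.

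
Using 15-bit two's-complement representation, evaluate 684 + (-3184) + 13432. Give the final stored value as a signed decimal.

10932

684 + (-3184) = -2500 (111011000111100)
-2500 + 13432 = 10932 (010101010110100)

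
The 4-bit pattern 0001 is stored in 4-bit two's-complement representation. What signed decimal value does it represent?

1

MSB is 0, so the value is non-negative: 0001 = 1.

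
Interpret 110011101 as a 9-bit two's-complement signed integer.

-99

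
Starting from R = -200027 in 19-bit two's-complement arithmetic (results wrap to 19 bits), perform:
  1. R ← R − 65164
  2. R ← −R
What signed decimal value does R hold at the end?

Start: R = -200027 = 1001111001010100101.
R = -200027 − 65164 = -265191; wraps to 259097 = 0111111010000011001
R = −(259097) = -259097 = 1000000101111100111

-259097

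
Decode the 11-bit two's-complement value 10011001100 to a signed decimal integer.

-820

MSB is 1, so the value is negative.
Unsigned reading: 1228. Subtract 2^11 = 2048: 1228 − 2048 = -820.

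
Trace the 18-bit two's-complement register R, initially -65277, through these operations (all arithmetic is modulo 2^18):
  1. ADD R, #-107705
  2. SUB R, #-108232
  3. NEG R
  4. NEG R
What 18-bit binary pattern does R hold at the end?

Start: R = -65277 = 110000000100000011.
R = -65277 + (-107705) = -172982; wraps to 89162 = 010101110001001010
R = 89162 − (-108232) = 197394; wraps to -64750 = 110000001100010010
R = −(-64750) = 64750 = 001111110011101110
R = −(64750) = -64750 = 110000001100010010

110000001100010010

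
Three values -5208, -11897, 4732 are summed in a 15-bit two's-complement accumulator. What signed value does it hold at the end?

-12373

-5208 + (-11897) = -17105 → wraps to 15663 (011110100101111)
15663 + 4732 = 20395 → wraps to -12373 (100111110101011)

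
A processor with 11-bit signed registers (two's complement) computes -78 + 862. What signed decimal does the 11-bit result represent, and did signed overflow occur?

784; no overflow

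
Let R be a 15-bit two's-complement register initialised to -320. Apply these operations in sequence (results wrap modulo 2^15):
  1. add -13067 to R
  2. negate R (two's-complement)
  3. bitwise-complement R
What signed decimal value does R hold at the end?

Start: R = -320 = 111111011000000.
R = -320 + (-13067) = -13387 = 100101110110101
R = −(-13387) = 13387 = 011010001001011
R = NOT 011010001001011 = 100101110110100 = -13388

-13388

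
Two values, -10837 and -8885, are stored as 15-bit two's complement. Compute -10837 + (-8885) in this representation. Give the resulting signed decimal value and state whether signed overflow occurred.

13046; overflow

-10837 → 101010110101011
-8885 → 101110101001011
  101010110101011
+ 101110101001011
= 011001011110110  (discard carry-out 1)
Result 011001011110110: MSB = 0 → value 13046.
Both addends are negative but the stored result is non-negative: signed overflow. The true value -10837 + (-8885) = -19722 lies outside [-16384, 16383].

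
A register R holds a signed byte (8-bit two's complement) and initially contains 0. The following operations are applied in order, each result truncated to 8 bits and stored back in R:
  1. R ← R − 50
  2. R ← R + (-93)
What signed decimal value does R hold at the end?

113

Start: R = 0 = 00000000.
R = 0 − 50 = -50 = 11001110
R = -50 + (-93) = -143; wraps to 113 = 01110001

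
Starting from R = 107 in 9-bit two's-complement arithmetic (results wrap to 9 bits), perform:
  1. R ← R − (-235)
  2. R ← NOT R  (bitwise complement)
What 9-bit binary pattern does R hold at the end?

Start: R = 107 = 001101011.
R = 107 − (-235) = 342; wraps to -170 = 101010110
R = NOT 101010110 = 010101001 = 169

010101001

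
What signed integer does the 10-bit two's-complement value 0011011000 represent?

MSB is 0, so the value is non-negative: 0011011000 = 216.

216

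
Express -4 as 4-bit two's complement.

1100

|-4| = 4 = 0100 in 4 bits.
Invert the bits: 1011. Add 1: 1100.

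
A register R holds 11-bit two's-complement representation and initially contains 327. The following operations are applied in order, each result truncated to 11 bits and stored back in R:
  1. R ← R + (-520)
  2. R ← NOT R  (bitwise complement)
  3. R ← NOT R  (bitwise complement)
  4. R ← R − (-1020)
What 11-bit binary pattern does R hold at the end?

01100111011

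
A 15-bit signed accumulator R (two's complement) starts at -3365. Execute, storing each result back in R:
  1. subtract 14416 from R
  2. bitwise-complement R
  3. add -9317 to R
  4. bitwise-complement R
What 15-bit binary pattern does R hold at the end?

Start: R = -3365 = 111001011011011.
R = -3365 − 14416 = -17781; wraps to 14987 = 011101010001011
R = NOT 011101010001011 = 100010101110100 = -14988
R = -14988 + (-9317) = -24305; wraps to 8463 = 010000100001111
R = NOT 010000100001111 = 101111011110000 = -8464

101111011110000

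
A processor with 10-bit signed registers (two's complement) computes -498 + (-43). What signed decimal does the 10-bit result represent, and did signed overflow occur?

-498 → 1000001110
-43 → 1111010101
  1000001110
+ 1111010101
= 0111100011  (discard carry-out 1)
Result 0111100011: MSB = 0 → value 483.
Both addends are negative but the stored result is non-negative: signed overflow. The true value -498 + (-43) = -541 lies outside [-512, 511].

483; overflow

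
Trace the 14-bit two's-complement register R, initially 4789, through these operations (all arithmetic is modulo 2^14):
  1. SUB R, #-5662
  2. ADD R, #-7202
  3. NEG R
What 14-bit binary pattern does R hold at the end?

11001101001111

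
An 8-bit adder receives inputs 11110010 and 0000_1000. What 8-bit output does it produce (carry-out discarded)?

  11110010
+ 00001000
= 11111010

11111010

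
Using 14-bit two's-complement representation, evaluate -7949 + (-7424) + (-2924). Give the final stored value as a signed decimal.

-1913

-7949 + (-7424) = -15373 → wraps to 1011 (00001111110011)
1011 + (-2924) = -1913 (11100010000111)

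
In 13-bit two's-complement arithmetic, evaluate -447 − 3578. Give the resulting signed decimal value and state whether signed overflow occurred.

-447 → 1111001000001
3578 → 0110111111010
Subtract via negate-and-add: invert 0110111111010 + 1 = 1001000000110 (i.e. -3578).
  1111001000001
+ 1001000000110
= 1000001000111  (discard carry-out 1)
Result 1000001000111: MSB = 1 → 4167 − 8192 = -4025.
Both addends (after negating the subtrahend) are negative and so is the stored result: no signed overflow.

-4025; no overflow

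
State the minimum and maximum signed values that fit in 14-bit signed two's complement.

Minimum: −2^13 = -8192.
Maximum: 2^13 − 1 = 8191.

min = -8192, max = 8191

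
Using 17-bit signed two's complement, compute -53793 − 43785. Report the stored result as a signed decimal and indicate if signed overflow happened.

33494; overflow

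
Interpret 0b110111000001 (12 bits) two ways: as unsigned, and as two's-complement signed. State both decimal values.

unsigned = 3521, signed = -575

Unsigned: 110111000001 = 3521.
Signed: MSB=1 → 3521 − 4096 = -575.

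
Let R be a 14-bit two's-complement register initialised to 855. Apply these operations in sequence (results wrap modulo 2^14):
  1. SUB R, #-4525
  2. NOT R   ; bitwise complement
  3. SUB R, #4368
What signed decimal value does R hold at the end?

Start: R = 855 = 00001101010111.
R = 855 − (-4525) = 5380 = 01010100000100
R = NOT 01010100000100 = 10101011111011 = -5381
R = -5381 − 4368 = -9749; wraps to 6635 = 01100111101011

6635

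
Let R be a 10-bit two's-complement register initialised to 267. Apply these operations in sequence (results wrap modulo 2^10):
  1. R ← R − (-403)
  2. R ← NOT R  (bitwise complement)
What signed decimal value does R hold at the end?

Start: R = 267 = 0100001011.
R = 267 − (-403) = 670; wraps to -354 = 1010011110
R = NOT 1010011110 = 0101100001 = 353

353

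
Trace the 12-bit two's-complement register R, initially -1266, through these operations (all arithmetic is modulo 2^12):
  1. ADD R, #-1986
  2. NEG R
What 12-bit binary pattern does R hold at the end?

110010110100

Start: R = -1266 = 101100001110.
R = -1266 + (-1986) = -3252; wraps to 844 = 001101001100
R = −(844) = -844 = 110010110100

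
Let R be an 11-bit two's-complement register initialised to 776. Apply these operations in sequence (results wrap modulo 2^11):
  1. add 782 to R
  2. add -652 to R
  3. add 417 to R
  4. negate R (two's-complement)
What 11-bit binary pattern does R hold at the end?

Start: R = 776 = 01100001000.
R = 776 + 782 = 1558; wraps to -490 = 11000010110
R = -490 + (-652) = -1142; wraps to 906 = 01110001010
R = 906 + 417 = 1323; wraps to -725 = 10100101011
R = −(-725) = 725 = 01011010101

01011010101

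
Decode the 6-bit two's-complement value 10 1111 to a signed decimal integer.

-17

MSB is 1, so the value is negative.
Invert: 010000. Add 1: 010001 = 17. So the value is −17.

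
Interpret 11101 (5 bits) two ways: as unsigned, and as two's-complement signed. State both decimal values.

unsigned = 29, signed = -3

Unsigned: 11101 = 29.
Signed: MSB=1 → 29 − 32 = -3.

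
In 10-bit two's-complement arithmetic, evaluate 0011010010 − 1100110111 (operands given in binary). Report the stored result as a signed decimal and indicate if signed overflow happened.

411; no overflow

0011010010 = 210 (signed)
1100110111 = -201 (signed)
Subtract via negate-and-add: invert 1100110111 + 1 = 0011001001 (i.e. 201).
  0011010010
+ 0011001001
= 0110011011
Result 0110011011: MSB = 0 → value 411.
Both addends (after negating the subtrahend) are non-negative and so is the stored result: no signed overflow.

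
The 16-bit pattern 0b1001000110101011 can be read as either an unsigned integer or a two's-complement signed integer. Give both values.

Unsigned: 1001000110101011 = 37291.
Signed: MSB=1 → 37291 − 65536 = -28245.

unsigned = 37291, signed = -28245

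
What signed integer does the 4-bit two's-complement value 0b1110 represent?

MSB is 1, so the value is negative.
Unsigned reading: 14. Subtract 2^4 = 16: 14 − 16 = -2.

-2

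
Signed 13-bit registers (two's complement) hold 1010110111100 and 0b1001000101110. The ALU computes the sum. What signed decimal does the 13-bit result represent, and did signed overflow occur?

2026; overflow

1010110111100 = -2628 (signed)
0b1001000101110 → 1001000101110 = -3538 (signed)
  1010110111100
+ 1001000101110
= 0011111101010  (discard carry-out 1)
Result 0011111101010: MSB = 0 → value 2026.
Both addends are negative but the stored result is non-negative: signed overflow. The true value -2628 + (-3538) = -6166 lies outside [-4096, 4095].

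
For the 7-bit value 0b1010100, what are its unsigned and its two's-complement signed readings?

unsigned = 84, signed = -44

Unsigned: 1010100 = 84.
Signed: MSB=1 → 84 − 128 = -44.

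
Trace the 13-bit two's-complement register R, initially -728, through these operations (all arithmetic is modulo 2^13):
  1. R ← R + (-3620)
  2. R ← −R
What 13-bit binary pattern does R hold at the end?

1000011111100

Start: R = -728 = 1110100101000.
R = -728 + (-3620) = -4348; wraps to 3844 = 0111100000100
R = −(3844) = -3844 = 1000011111100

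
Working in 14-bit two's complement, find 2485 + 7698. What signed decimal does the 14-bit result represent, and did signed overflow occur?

-6201; overflow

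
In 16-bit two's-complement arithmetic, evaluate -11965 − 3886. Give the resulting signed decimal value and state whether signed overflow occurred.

-15851; no overflow

-11965 → 1101000101000011
3886 → 0000111100101110
Subtract via negate-and-add: invert 0000111100101110 + 1 = 1111000011010010 (i.e. -3886).
  1101000101000011
+ 1111000011010010
= 1100001000010101  (discard carry-out 1)
Result 1100001000010101: MSB = 1 → 49685 − 65536 = -15851.
Both addends (after negating the subtrahend) are negative and so is the stored result: no signed overflow.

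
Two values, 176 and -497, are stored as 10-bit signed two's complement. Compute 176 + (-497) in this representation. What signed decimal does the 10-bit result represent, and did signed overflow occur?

-321; no overflow

176 → 0010110000
-497 → 1000001111
  0010110000
+ 1000001111
= 1010111111
Result 1010111111: MSB = 1 → 703 − 1024 = -321.
Addends have opposite signs, so signed overflow cannot occur.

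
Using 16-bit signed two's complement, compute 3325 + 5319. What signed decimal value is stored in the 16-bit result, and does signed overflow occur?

3325 → 0000110011111101
5319 → 0001010011000111
  0000110011111101
+ 0001010011000111
= 0010000111000100
Result 0010000111000100: MSB = 0 → value 8644.
Both addends are non-negative and so is the stored result: no signed overflow.

8644; no overflow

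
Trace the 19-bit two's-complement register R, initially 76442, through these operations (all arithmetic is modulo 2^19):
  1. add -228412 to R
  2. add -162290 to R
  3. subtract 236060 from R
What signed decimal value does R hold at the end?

Start: R = 76442 = 0010010101010011010.
R = 76442 + (-228412) = -151970 = 1011010111001011110
R = -151970 + (-162290) = -314260; wraps to 210028 = 0110011010001101100
R = 210028 − 236060 = -26032 = 1111001101001010000

-26032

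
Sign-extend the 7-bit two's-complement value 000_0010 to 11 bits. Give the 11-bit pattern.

00000000010

MSB of 0000010 is 0; replicate it into the new high bits.
0000|0000010 → 00000000010 (still 2).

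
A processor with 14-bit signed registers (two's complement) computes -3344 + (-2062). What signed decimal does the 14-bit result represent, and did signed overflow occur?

-5406; no overflow

-3344 → 11001011110000
-2062 → 11011111110010
  11001011110000
+ 11011111110010
= 10101011100010  (discard carry-out 1)
Result 10101011100010: MSB = 1 → 10978 − 16384 = -5406.
Both addends are negative and so is the stored result: no signed overflow.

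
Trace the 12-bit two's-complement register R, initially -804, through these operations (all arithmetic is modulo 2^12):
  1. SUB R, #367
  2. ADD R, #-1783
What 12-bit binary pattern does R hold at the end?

Start: R = -804 = 110011011100.
R = -804 − 367 = -1171 = 101101101101
R = -1171 + (-1783) = -2954; wraps to 1142 = 010001110110

010001110110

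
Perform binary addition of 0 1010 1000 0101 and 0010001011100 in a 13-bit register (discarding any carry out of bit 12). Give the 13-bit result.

  0101010000101
+ 0010001011100
= 0111011100001

0111011100001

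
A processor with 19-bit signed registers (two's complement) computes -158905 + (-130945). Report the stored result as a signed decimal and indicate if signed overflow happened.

-158905 → 1011001001101000111
-130945 → 1100000000001111111
  1011001001101000111
+ 1100000000001111111
= 0111001001111000110  (discard carry-out 1)
Result 0111001001111000110: MSB = 0 → value 234438.
Both addends are negative but the stored result is non-negative: signed overflow. The true value -158905 + (-130945) = -289850 lies outside [-262144, 262143].

234438; overflow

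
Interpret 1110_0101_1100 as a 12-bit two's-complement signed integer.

MSB is 1, so the value is negative.
Invert: 000110100011. Add 1: 000110100100 = 420. So the value is −420.

-420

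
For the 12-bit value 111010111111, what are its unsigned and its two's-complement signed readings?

Unsigned: 111010111111 = 3775.
Signed: MSB=1 → 3775 − 4096 = -321.

unsigned = 3775, signed = -321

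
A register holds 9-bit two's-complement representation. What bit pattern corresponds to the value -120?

110001000

|-120| = 120 = 001111000 in 9 bits.
Invert the bits: 110000111. Add 1: 110001000.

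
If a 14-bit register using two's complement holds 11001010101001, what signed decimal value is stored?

MSB is 1, so the value is negative.
Invert: 00110101010110. Add 1: 00110101010111 = 3415. So the value is −3415.

-3415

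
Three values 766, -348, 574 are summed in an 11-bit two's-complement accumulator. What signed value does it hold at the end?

766 + (-348) = 418 (00110100010)
418 + 574 = 992 (01111100000)

992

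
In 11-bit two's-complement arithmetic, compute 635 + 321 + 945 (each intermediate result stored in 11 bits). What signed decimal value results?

-147

635 + 321 = 956 (01110111100)
956 + 945 = 1901 → wraps to -147 (11101101101)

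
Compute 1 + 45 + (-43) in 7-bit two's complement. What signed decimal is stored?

3

1 + 45 = 46 (0101110)
46 + (-43) = 3 (0000011)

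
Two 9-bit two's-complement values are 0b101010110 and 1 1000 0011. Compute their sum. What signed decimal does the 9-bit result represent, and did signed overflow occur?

0b101010110 → 101010110 = -170 (signed)
1 1000 0011 → 110000011 = -125 (signed)
  101010110
+ 110000011
= 011011001  (discard carry-out 1)
Result 011011001: MSB = 0 → value 217.
Both addends are negative but the stored result is non-negative: signed overflow. The true value -170 + (-125) = -295 lies outside [-256, 255].

217; overflow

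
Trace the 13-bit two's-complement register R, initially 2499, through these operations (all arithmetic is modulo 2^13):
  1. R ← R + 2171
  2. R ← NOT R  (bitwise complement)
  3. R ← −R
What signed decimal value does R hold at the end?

-3521

Start: R = 2499 = 0100111000011.
R = 2499 + 2171 = 4670; wraps to -3522 = 1001000111110
R = NOT 1001000111110 = 0110111000001 = 3521
R = −(3521) = -3521 = 1001000111111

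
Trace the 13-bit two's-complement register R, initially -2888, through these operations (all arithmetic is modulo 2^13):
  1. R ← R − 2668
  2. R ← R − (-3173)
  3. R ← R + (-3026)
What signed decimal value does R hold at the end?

2783

Start: R = -2888 = 1010010111000.
R = -2888 − 2668 = -5556; wraps to 2636 = 0101001001100
R = 2636 − (-3173) = 5809; wraps to -2383 = 1011010110001
R = -2383 + (-3026) = -5409; wraps to 2783 = 0101011011111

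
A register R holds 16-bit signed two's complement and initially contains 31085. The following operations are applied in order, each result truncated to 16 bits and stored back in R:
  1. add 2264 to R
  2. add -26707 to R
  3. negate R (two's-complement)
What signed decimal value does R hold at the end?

Start: R = 31085 = 0111100101101101.
R = 31085 + 2264 = 33349; wraps to -32187 = 1000001001000101
R = -32187 + (-26707) = -58894; wraps to 6642 = 0001100111110010
R = −(6642) = -6642 = 1110011000001110

-6642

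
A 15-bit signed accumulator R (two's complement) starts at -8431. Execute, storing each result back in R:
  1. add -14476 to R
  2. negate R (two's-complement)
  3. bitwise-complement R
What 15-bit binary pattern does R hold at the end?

010011010000100

Start: R = -8431 = 101111100010001.
R = -8431 + (-14476) = -22907; wraps to 9861 = 010011010000101
R = −(9861) = -9861 = 101100101111011
R = NOT 101100101111011 = 010011010000100 = 9860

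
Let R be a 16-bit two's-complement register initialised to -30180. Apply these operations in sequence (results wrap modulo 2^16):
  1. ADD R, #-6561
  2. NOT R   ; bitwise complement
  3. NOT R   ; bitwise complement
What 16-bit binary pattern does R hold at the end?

0111000001111011

Start: R = -30180 = 1000101000011100.
R = -30180 + (-6561) = -36741; wraps to 28795 = 0111000001111011
R = NOT 0111000001111011 = 1000111110000100 = -28796
R = NOT 1000111110000100 = 0111000001111011 = 28795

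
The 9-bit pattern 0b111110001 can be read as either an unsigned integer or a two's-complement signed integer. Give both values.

unsigned = 497, signed = -15

Unsigned: 111110001 = 497.
Signed: MSB=1 → 497 − 512 = -15.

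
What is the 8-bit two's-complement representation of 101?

101 is non-negative, so write it directly in 8 bits: 01100101.

01100101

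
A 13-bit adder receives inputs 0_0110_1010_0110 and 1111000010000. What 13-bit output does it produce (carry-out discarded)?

  0011010100110
+ 1111000010000
= 0010010110110  (discard carry-out 1)

0010010110110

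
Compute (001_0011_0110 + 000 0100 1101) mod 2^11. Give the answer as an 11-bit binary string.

00110000011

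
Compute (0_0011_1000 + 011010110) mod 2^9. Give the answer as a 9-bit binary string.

100001110

  000111000
+ 011010110
= 100001110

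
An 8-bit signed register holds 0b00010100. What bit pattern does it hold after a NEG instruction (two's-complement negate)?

Invert: 11101011. Add 1: 11101100.
Check: 00010100 = 20, 11101100 = -20.

11101100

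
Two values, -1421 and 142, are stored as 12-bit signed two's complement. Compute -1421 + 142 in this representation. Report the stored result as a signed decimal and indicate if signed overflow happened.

-1421 → 101001110011
142 → 000010001110
  101001110011
+ 000010001110
= 101100000001
Result 101100000001: MSB = 1 → 2817 − 4096 = -1279.
Addends have opposite signs, so signed overflow cannot occur.

-1279; no overflow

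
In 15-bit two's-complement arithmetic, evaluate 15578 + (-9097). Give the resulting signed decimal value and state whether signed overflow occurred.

6481; no overflow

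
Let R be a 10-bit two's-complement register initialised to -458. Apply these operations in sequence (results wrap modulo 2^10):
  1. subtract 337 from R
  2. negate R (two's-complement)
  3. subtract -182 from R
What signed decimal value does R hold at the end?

-47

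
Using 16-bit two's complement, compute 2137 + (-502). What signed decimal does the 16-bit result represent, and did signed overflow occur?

2137 → 0000100001011001
-502 → 1111111000001010
  0000100001011001
+ 1111111000001010
= 0000011001100011  (discard carry-out 1)
Result 0000011001100011: MSB = 0 → value 1635.
Addends have opposite signs, so signed overflow cannot occur.

1635; no overflow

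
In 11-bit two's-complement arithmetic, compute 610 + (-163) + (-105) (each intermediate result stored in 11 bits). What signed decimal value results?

342

610 + (-163) = 447 (00110111111)
447 + (-105) = 342 (00101010110)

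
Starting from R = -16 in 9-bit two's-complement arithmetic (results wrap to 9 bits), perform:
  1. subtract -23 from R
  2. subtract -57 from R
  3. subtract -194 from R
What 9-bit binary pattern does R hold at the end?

100000010

Start: R = -16 = 111110000.
R = -16 − (-23) = 7 = 000000111
R = 7 − (-57) = 64 = 001000000
R = 64 − (-194) = 258; wraps to -254 = 100000010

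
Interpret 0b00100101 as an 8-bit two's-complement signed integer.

37

MSB is 0, so the value is non-negative: 00100101 = 37.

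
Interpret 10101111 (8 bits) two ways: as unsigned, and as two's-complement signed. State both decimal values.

unsigned = 175, signed = -81

Unsigned: 10101111 = 175.
Signed: MSB=1 → 175 − 256 = -81.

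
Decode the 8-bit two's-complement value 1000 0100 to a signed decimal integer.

-124

MSB is 1, so the value is negative.
Unsigned reading: 132. Subtract 2^8 = 256: 132 − 256 = -124.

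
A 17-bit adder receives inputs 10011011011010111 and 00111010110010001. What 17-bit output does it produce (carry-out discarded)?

  10011011011010111
+ 00111010110010001
= 11010110001101000

11010110001101000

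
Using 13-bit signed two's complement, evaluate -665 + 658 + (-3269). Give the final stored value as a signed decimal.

-665 + 658 = -7 (1111111111001)
-7 + (-3269) = -3276 (1001100110100)

-3276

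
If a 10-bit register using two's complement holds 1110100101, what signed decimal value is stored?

-91

MSB is 1, so the value is negative.
Invert: 0001011010. Add 1: 0001011011 = 91. So the value is −91.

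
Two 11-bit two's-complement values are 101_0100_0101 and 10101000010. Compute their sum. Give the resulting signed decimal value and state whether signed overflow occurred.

647; overflow

101_0100_0101 → 10101000101 = -699 (signed)
10101000010 = -702 (signed)
  10101000101
+ 10101000010
= 01010000111  (discard carry-out 1)
Result 01010000111: MSB = 0 → value 647.
Both addends are negative but the stored result is non-negative: signed overflow. The true value -699 + (-702) = -1401 lies outside [-1024, 1023].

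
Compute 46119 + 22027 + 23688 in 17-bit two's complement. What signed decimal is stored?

46119 + 22027 = 68146 → wraps to -62926 (10000101000110010)
-62926 + 23688 = -39238 (10110011010111010)

-39238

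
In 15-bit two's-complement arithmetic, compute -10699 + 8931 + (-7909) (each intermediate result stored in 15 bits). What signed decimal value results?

-9677

-10699 + 8931 = -1768 (111100100011000)
-1768 + (-7909) = -9677 (101101000110011)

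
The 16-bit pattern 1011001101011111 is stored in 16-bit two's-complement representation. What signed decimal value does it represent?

-19617

MSB is 1, so the value is negative.
Invert: 0100110010100000. Add 1: 0100110010100001 = 19617. So the value is −19617.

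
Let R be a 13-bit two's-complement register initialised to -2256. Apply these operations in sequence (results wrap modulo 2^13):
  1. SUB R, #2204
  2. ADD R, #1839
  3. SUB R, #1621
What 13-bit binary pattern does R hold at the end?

0111101101110

Start: R = -2256 = 1011100110000.
R = -2256 − 2204 = -4460; wraps to 3732 = 0111010010100
R = 3732 + 1839 = 5571; wraps to -2621 = 1010111000011
R = -2621 − 1621 = -4242; wraps to 3950 = 0111101101110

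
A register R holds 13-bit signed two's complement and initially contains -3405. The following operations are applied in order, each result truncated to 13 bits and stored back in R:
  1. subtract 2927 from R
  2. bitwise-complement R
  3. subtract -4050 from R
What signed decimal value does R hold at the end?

2189

Start: R = -3405 = 1001010110011.
R = -3405 − 2927 = -6332; wraps to 1860 = 0011101000100
R = NOT 0011101000100 = 1100010111011 = -1861
R = -1861 − (-4050) = 2189 = 0100010001101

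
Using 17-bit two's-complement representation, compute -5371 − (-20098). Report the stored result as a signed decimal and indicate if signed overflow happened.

-5371 → 11110101100000101
-20098 → 11011000101111110
Subtract via negate-and-add: invert 11011000101111110 + 1 = 00100111010000010 (i.e. 20098).
  11110101100000101
+ 00100111010000010
= 00011100110000111  (discard carry-out 1)
Result 00011100110000111: MSB = 0 → value 14727.
Addends (after negating the subtrahend) have opposite signs, so signed overflow cannot occur.

14727; no overflow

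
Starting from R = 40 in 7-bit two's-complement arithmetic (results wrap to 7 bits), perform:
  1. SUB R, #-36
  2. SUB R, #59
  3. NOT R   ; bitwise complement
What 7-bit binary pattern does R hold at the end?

Start: R = 40 = 0101000.
R = 40 − (-36) = 76; wraps to -52 = 1001100
R = -52 − 59 = -111; wraps to 17 = 0010001
R = NOT 0010001 = 1101110 = -18

1101110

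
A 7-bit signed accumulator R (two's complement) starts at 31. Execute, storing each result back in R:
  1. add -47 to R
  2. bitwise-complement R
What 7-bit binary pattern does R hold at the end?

0001111

Start: R = 31 = 0011111.
R = 31 + (-47) = -16 = 1110000
R = NOT 1110000 = 0001111 = 15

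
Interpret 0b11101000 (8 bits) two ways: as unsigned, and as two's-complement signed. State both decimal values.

unsigned = 232, signed = -24

Unsigned: 11101000 = 232.
Signed: MSB=1 → 232 − 256 = -24.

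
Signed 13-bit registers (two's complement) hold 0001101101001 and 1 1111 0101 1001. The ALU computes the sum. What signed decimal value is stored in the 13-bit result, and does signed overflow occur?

706; no overflow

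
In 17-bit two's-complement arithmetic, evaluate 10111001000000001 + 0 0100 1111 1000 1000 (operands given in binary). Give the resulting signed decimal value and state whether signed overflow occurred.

10111001000000001 = -36351 (signed)
0 0100 1111 1000 1000 → 00100111110001000 = 20360 (signed)
  10111001000000001
+ 00100111110001000
= 11100000110001001
Result 11100000110001001: MSB = 1 → 115081 − 131072 = -15991.
Addends have opposite signs, so signed overflow cannot occur.

-15991; no overflow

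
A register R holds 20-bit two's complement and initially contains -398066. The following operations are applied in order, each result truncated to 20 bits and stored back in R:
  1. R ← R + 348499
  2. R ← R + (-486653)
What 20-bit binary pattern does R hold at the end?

01111101000101100100

Start: R = -398066 = 10011110110100001110.
R = -398066 + 348499 = -49567 = 11110011111001100001
R = -49567 + (-486653) = -536220; wraps to 512356 = 01111101000101100100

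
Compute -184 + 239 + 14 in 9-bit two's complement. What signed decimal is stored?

69

-184 + 239 = 55 (000110111)
55 + 14 = 69 (001000101)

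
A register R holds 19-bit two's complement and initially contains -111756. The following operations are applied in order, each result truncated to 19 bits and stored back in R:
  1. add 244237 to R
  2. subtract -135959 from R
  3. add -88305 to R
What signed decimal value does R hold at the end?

180135

Start: R = -111756 = 1100100101101110100.
R = -111756 + 244237 = 132481 = 0100000010110000001
R = 132481 − (-135959) = 268440; wraps to -255848 = 1000001100010011000
R = -255848 + (-88305) = -344153; wraps to 180135 = 0101011111110100111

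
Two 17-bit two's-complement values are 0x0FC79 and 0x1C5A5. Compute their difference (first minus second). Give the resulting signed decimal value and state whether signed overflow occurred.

-51500; overflow

0x0FC79 = 01111110001111001 = 64633 (signed)
0x1C5A5 = 11100010110100101 = -14939 (signed)
Subtract via negate-and-add: invert 11100010110100101 + 1 = 00011101001011011 (i.e. 14939).
  01111110001111001
+ 00011101001011011
= 10011011011010100
Result 10011011011010100: MSB = 1 → 79572 − 131072 = -51500.
Both addends (after negating the subtrahend) are non-negative but the stored result is negative: signed overflow. The true value 64633 − (-14939) = 79572 lies outside [-65536, 65535].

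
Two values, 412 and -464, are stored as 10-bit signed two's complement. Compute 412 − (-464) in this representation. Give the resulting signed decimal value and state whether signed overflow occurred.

-148; overflow

412 → 0110011100
-464 → 1000110000
Subtract via negate-and-add: invert 1000110000 + 1 = 0111010000 (i.e. 464).
  0110011100
+ 0111010000
= 1101101100
Result 1101101100: MSB = 1 → 876 − 1024 = -148.
Both addends (after negating the subtrahend) are non-negative but the stored result is negative: signed overflow. The true value 412 − (-464) = 876 lies outside [-512, 511].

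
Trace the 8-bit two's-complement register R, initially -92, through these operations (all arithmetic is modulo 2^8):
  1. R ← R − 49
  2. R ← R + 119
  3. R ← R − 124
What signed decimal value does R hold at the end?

Start: R = -92 = 10100100.
R = -92 − 49 = -141; wraps to 115 = 01110011
R = 115 + 119 = 234; wraps to -22 = 11101010
R = -22 − 124 = -146; wraps to 110 = 01101110

110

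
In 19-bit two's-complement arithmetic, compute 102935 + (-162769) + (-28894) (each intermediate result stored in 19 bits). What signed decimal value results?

102935 + (-162769) = -59834 (1110001011001000110)
-59834 + (-28894) = -88728 (1101010010101101000)

-88728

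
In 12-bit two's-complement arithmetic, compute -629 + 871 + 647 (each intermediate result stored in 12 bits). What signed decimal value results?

889

-629 + 871 = 242 (000011110010)
242 + 647 = 889 (001101111001)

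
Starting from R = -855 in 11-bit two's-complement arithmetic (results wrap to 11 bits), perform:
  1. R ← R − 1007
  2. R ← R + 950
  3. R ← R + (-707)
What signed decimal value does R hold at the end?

Start: R = -855 = 10010101001.
R = -855 − 1007 = -1862; wraps to 186 = 00010111010
R = 186 + 950 = 1136; wraps to -912 = 10001110000
R = -912 + (-707) = -1619; wraps to 429 = 00110101101

429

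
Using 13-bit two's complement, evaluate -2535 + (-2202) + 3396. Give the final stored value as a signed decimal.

-2535 + (-2202) = -4737 → wraps to 3455 (0110101111111)
3455 + 3396 = 6851 → wraps to -1341 (1101011000011)

-1341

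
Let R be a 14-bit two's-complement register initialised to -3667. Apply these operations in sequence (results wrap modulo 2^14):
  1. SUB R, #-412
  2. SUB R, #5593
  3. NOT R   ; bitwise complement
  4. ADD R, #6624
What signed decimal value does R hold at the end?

Start: R = -3667 = 11000110101101.
R = -3667 − (-412) = -3255 = 11001101001001
R = -3255 − 5593 = -8848; wraps to 7536 = 01110101110000
R = NOT 01110101110000 = 10001010001111 = -7537
R = -7537 + 6624 = -913 = 11110001101111

-913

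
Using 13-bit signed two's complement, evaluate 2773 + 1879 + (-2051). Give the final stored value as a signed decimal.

2601

2773 + 1879 = 4652 → wraps to -3540 (1001000101100)
-3540 + (-2051) = -5591 → wraps to 2601 (0101000101001)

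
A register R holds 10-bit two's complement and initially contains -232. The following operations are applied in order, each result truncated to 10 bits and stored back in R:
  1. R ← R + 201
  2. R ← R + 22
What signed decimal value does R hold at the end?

-9

Start: R = -232 = 1100011000.
R = -232 + 201 = -31 = 1111100001
R = -31 + 22 = -9 = 1111110111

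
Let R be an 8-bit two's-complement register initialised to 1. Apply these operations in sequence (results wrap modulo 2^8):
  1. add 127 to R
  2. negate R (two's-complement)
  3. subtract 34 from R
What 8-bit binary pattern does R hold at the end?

01011110

Start: R = 1 = 00000001.
R = 1 + 127 = 128; wraps to -128 = 10000000
R = −(-128) = 128; wraps to -128 = 10000000
R = -128 − 34 = -162; wraps to 94 = 01011110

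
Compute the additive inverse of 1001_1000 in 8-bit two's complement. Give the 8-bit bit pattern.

Invert: 01100111. Add 1: 01101000.

01101000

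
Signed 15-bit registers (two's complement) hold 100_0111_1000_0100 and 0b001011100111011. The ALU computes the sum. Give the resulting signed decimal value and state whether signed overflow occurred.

100_0111_1000_0100 → 100011110000100 = -14460 (signed)
0b001011100111011 → 001011100111011 = 5947 (signed)
  100011110000100
+ 001011100111011
= 101111010111111
Result 101111010111111: MSB = 1 → 24255 − 32768 = -8513.
Addends have opposite signs, so signed overflow cannot occur.

-8513; no overflow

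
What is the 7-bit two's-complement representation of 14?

0001110

14 is non-negative, so write it directly in 7 bits: 0001110.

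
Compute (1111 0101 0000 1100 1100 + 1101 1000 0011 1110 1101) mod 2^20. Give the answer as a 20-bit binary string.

11001101010010111001

  11110101000011001100
+ 11011000001111101101
= 11001101010010111001  (discard carry-out 1)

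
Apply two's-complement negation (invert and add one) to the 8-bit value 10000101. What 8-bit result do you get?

Invert: 01111010. Add 1: 01111011.
Check: 10000101 = -123, 01111011 = 123.

01111011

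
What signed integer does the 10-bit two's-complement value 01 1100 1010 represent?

458

MSB is 0, so the value is non-negative: 0111001010 = 458.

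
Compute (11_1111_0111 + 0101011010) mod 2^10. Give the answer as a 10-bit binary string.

0101010001

  1111110111
+ 0101011010
= 0101010001  (discard carry-out 1)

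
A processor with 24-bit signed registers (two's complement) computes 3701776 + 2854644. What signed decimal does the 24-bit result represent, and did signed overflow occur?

3701776 → 001110000111110000010000
2854644 → 001010111000111011110100
  001110000111110000010000
+ 001010111000111011110100
= 011001000000101100000100
Result 011001000000101100000100: MSB = 0 → value 6556420.
Both addends are non-negative and so is the stored result: no signed overflow.

6556420; no overflow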